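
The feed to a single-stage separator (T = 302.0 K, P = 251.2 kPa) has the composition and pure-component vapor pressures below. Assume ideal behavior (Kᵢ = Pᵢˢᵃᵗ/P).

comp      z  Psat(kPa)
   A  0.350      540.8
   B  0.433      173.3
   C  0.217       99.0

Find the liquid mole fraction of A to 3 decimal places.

x_A = 0.265

Raoult's law: Kᵢ = Pᵢˢᵃᵗ/P = Pᵢˢᵃᵗ/251.2.
  K_A = 540.8/251.2 = 2.15287, K_B = 173.3/251.2 = 0.68989, K_C = 99.0/251.2 = 0.39411
Let β = V/F and solve Σ zᵢ(Kᵢ−1)/(1+β(Kᵢ−1)) = 0.
Feasibility: ΣzᵢKᵢ = 1.138, Σzᵢ/Kᵢ = 1.341 — both > 1, two phases present.
Newton iteration, β⁰ = 0.5:
  β = 0.500: g = -0.0916, g' = -0.409 → β = 0.276
  β = 0.276: g = 0.0012, g' = -0.432 → β = 0.279
Converged at β = 0.279.
Compositions from xᵢ = zᵢ/(1+β(Kᵢ−1)), yᵢ = Kᵢxᵢ:
  A: x = 0.265, y = 0.570
  B: x = 0.474, y = 0.327
  C: x = 0.261, y = 0.103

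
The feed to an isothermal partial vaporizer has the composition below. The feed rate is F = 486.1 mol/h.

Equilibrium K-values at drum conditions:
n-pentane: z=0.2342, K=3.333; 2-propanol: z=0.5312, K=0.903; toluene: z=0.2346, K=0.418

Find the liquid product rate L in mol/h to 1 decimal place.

L = 236.9 mol/h

Rachford–Rice: g(V/F) = Σ zᵢ(Kᵢ−1)/(1+V/F(Kᵢ−1)) = 0.
Check two-phase: ΣzᵢKᵢ = 1.3583 > 1 and Σzᵢ/Kᵢ = 1.2198 > 1, so g(0) = 0.3583 > 0 and g(1) = -0.2198 < 0.
Iterate (Newton) starting at V/F = 0.5:
  V/F = 0.5000: g = 0.00547, g' = -0.4352 → V/F = 0.5126
Converged at V/F = 0.5126.
Then V = V/F·F = 0.5126·486.1 = 249.2 mol/h and L = F − V = 236.9 mol/h.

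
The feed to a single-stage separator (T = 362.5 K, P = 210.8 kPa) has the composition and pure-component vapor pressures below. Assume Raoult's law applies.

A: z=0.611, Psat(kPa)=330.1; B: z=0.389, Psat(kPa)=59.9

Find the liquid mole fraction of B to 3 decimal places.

x_B = 0.442

Raoult's law: Kᵢ = Pᵢˢᵃᵗ/P = Pᵢˢᵃᵗ/210.8.
  K_A = 330.1/210.8 = 1.56594, K_B = 59.9/210.8 = 0.28416
Rachford–Rice: g(ψ) = Σ zᵢ(Kᵢ−1)/(1+ψ(Kᵢ−1)) = 0.
Check two-phase: ΣzᵢKᵢ = 1.067 > 1 and Σzᵢ/Kᵢ = 1.759 > 1, so g(0) = 0.067 > 0 and g(1) = -0.759 < 0.
Newton iteration, ψ⁰ = 0.65:
  ψ = 0.650: g = -0.2680, g' = -0.802 → ψ = 0.316
  ψ = 0.316: g = -0.0664, g' = -0.474 → ψ = 0.176
  ψ = 0.176: g = -0.0039, g' = -0.423 → ψ = 0.166
Converged at ψ = 0.166.
Compositions from xᵢ = zᵢ/(1+ψ(Kᵢ−1)), yᵢ = Kᵢxᵢ:
  A: x = 0.558, y = 0.875
  B: x = 0.442, y = 0.125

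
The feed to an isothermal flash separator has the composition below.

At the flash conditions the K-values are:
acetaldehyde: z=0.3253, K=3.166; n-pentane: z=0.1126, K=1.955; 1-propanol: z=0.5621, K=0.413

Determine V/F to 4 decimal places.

Rachford–Rice: g(V/F) = Σ zᵢ(Kᵢ−1)/(1+V/F(Kᵢ−1)) = 0.
Check two-phase: ΣzᵢKᵢ = 1.4822 > 1 and Σzᵢ/Kᵢ = 1.5214 > 1, so g(0) = 0.4822 > 0 and g(1) = -0.5214 < 0.
Newton iteration, V/F⁰ = 0.44:
  V/F = 0.4400: g = -0.00836, g' = -0.8031 → V/F = 0.4296
Converged at V/F = 0.4296.

V/F = 0.4296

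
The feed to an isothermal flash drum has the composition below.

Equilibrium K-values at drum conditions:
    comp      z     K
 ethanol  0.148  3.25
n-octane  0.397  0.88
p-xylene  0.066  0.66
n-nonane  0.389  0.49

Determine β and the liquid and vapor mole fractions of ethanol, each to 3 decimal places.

β = 0.086, x_ethanol = 0.124, y_ethanol = 0.403

Material balance + equilibrium reduce to Σ zᵢ(Kᵢ−1)/(1+β(Kᵢ−1)) = 0.
g(0) = ΣzᵢKᵢ − 1 = 0.065 and g(1) = 1 − Σzᵢ/Kᵢ = -0.391, so a root lies in (0, 1).
Iterate (Newton) starting at β = 0.5:
  β = 0.500: g = -0.1873, g' = -0.366 → β = 0.000
  β = 0.000: g = 0.0645, g' = -0.864 → β = 0.075
  β = 0.075: g = 0.0077, g' = -0.672 → β = 0.086
Converged at β = 0.086.
Compositions from xᵢ = zᵢ/(1+β(Kᵢ−1)), yᵢ = Kᵢxᵢ:
  ethanol: x = 0.124, y = 0.403
  n-octane: x = 0.401, y = 0.353
  p-xylene: x = 0.068, y = 0.045
  n-nonane: x = 0.407, y = 0.199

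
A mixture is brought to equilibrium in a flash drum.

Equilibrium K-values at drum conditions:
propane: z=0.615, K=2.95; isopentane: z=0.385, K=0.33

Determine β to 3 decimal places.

Rachford–Rice: g(β) = Σ zᵢ(Kᵢ−1)/(1+β(Kᵢ−1)) = 0.
g(0) = ΣzᵢKᵢ − 1 = 0.941 and g(1) = 1 − Σzᵢ/Kᵢ = -0.375, so a root lies in (0, 1).
Binary case is linear: z₁(K₁−1)(1+β(K₂−1)) + z₂(K₂−1)(1+β(K₁−1)) = 0
⇒ β = [z₁(K₁−1)+z₂(K₂−1)] / [−(K₁−1)(K₂−1)] = 0.9413/1.3065 = 0.720

β = 0.720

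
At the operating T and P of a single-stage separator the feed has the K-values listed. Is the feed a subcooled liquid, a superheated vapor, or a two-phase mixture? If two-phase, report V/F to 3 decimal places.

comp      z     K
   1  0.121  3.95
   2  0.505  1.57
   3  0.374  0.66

ΣzᵢKᵢ = 1.518; Σzᵢ/Kᵢ = 0.919.
Since Σzᵢ/Kᵢ < 1 the mixture is above its dew point — single vapor phase.

superheated vapor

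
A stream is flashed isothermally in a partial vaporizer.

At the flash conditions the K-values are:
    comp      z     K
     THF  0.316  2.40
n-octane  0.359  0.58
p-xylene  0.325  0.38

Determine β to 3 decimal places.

Material balance + equilibrium reduce to Σ zᵢ(Kᵢ−1)/(1+β(Kᵢ−1)) = 0.
Feasibility: ΣzᵢKᵢ = 1.090, Σzᵢ/Kᵢ = 1.606 — both > 1, two phases present.
Iterate (Newton) starting at β = 0.5:
  β = 0.500: g = -0.2227, g' = -0.578 → β = 0.115
  β = 0.115: g = 0.0057, g' = -0.674 → β = 0.123
Converged at β = 0.123.

β = 0.123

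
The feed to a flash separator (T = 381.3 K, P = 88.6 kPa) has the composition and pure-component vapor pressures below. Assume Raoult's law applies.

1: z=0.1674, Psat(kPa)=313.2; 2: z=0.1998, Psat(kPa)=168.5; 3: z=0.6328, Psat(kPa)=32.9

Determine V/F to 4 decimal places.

Raoult's law: Kᵢ = Pᵢˢᵃᵗ/P = Pᵢˢᵃᵗ/88.6.
  K_1 = 313.2/88.6 = 3.534989, K_2 = 168.5/88.6 = 1.901806, K_3 = 32.9/88.6 = 0.371332
Material balance + equilibrium reduce to Σ zᵢ(Kᵢ−1)/(1+V/F(Kᵢ−1)) = 0.
Feasibility: ΣzᵢKᵢ = 1.2067, Σzᵢ/Kᵢ = 1.8565 — both > 1, two phases present.
Newton–Raphson from V/F = 0.5:
  V/F = 0.5000: g = -0.26886, g' = -0.8184 → V/F = 0.1715
  V/F = 0.1715: g = 0.00595, g' = -0.9587 → V/F = 0.1777
Converged at V/F = 0.1777.

V/F = 0.1777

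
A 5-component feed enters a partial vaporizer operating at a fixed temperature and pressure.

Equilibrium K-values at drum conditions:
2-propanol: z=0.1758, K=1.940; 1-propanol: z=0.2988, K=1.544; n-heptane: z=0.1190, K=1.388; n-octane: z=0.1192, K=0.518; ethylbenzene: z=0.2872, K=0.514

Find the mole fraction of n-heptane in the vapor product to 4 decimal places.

y_n-heptane = 0.1356

Rachford–Rice: g(ψ) = Σ zᵢ(Kᵢ−1)/(1+ψ(Kᵢ−1)) = 0.
g(0) = ΣzᵢKᵢ − 1 = 0.1769 and g(1) = 1 − Σzᵢ/Kᵢ = -0.1587, so a root lies in (0, 1).
Newton iteration, ψ⁰ = 0.49:
  ψ = 0.4900: g = 0.02185, g' = -0.3049 → ψ = 0.5616
  ψ = 0.5616: g = -0.00019, g' = -0.3109 → ψ = 0.5610
Converged at ψ = 0.5610.
Compositions from xᵢ = zᵢ/(1+ψ(Kᵢ−1)), yᵢ = Kᵢxᵢ:
  2-propanol: x = 0.1151, y = 0.2233
  1-propanol: x = 0.2289, y = 0.3535
  n-heptane: x = 0.0977, y = 0.1356
  n-octane: x = 0.1634, y = 0.0846
  ethylbenzene: x = 0.3949, y = 0.2030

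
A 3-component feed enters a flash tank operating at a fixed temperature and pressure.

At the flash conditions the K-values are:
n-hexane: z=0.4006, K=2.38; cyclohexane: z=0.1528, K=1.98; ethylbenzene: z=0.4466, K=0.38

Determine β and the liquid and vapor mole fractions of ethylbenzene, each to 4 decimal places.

Material balance + equilibrium reduce to Σ zᵢ(Kᵢ−1)/(1+β(Kᵢ−1)) = 0.
Feasibility: ΣzᵢKᵢ = 1.4257, Σzᵢ/Kᵢ = 1.4208 — both > 1, two phases present.
Newton–Raphson from β = 0.45:
  β = 0.4500: g = 0.06092, g' = -0.6913 → β = 0.5381
  β = 0.5381: g = -0.00025, g' = -0.7008 → β = 0.5378
Converged at β = 0.5378.
Compositions from xᵢ = zᵢ/(1+β(Kᵢ−1)), yᵢ = Kᵢxᵢ:
  n-hexane: x = 0.2299, y = 0.5473
  cyclohexane: x = 0.1001, y = 0.1981
  ethylbenzene: x = 0.6700, y = 0.2546

β = 0.5378, x_ethylbenzene = 0.6700, y_ethylbenzene = 0.2546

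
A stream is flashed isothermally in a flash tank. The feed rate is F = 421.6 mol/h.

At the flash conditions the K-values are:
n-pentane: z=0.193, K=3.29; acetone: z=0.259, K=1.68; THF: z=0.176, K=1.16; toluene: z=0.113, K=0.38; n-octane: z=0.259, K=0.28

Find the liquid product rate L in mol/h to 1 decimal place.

L = 228.4 mol/h

Material balance + equilibrium reduce to Σ zᵢ(Kᵢ−1)/(1+β(Kᵢ−1)) = 0.
Check two-phase: ΣzᵢKᵢ = 1.390 > 1 and Σzᵢ/Kᵢ = 1.587 > 1, so g(0) = 0.390 > 0 and g(1) = -0.587 < 0.
Newton–Raphson from β = 0.32:
  β = 0.320: g = 0.0968, g' = -0.716 → β = 0.455
  β = 0.455: g = 0.0022, g' = -0.698 → β = 0.458
Converged at β = 0.458.
Then V = β·F = 0.4583·421.6 = 193.2 mol/h and L = F − V = 228.4 mol/h.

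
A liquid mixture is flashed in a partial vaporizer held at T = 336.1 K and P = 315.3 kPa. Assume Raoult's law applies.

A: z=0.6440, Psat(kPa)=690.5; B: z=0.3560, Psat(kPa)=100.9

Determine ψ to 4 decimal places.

Raoult's law: Kᵢ = Pᵢˢᵃᵗ/P = Pᵢˢᵃᵗ/315.3.
  K_A = 690.5/315.3 = 2.189978, K_B = 100.9/315.3 = 0.320013
Material balance + equilibrium reduce to Σ zᵢ(Kᵢ−1)/(1+ψ(Kᵢ−1)) = 0.
Feasibility: ΣzᵢKᵢ = 1.5243, Σzᵢ/Kᵢ = 1.4065 — both > 1, two phases present.
Binary case is linear: z₁(K₁−1)(1+ψ(K₂−1)) + z₂(K₂−1)(1+ψ(K₁−1)) = 0
⇒ ψ = [z₁(K₁−1)+z₂(K₂−1)] / [−(K₁−1)(K₂−1)] = 0.52427/0.80917 = 0.6479

ψ = 0.6479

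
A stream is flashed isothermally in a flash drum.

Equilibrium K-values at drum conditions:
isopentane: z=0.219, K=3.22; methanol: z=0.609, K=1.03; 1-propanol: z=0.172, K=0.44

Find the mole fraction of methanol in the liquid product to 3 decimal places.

x_methanol = 0.594

Let β = V/F and solve Σ zᵢ(Kᵢ−1)/(1+β(Kᵢ−1)) = 0.
Feasibility: ΣzᵢKᵢ = 1.408, Σzᵢ/Kᵢ = 1.050 — both > 1, two phases present.
Newton iteration, β⁰ = 0.6:
  β = 0.600: g = 0.0814, g' = -0.321 → β = 0.853
  β = 0.853: g = 0.0014, g' = -0.327 → β = 0.857
Converged at β = 0.857.
Compositions from xᵢ = zᵢ/(1+β(Kᵢ−1)), yᵢ = Kᵢxᵢ:
  isopentane: x = 0.075, y = 0.243
  methanol: x = 0.594, y = 0.612
  1-propanol: x = 0.331, y = 0.146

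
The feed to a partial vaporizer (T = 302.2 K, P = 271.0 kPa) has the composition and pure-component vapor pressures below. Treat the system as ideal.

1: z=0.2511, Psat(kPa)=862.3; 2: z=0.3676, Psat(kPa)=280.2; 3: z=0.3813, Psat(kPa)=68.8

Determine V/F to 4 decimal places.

Raoult's law: Kᵢ = Pᵢˢᵃᵗ/P = Pᵢˢᵃᵗ/271.0.
  K_1 = 862.3/271.0 = 3.181919, K_2 = 280.2/271.0 = 1.033948, K_3 = 68.8/271.0 = 0.253875
Rachford–Rice: g(V/F) = Σ zᵢ(Kᵢ−1)/(1+V/F(Kᵢ−1)) = 0.
Check two-phase: ΣzᵢKᵢ = 1.2759 > 1 and Σzᵢ/Kᵢ = 1.9364 > 1, so g(0) = 0.2759 > 0 and g(1) = -0.9364 < 0.
Iterate (Newton) starting at V/F = 0.5:
  V/F = 0.5000: g = -0.17950, g' = -0.8139 → V/F = 0.2795
  V/F = 0.2795: g = -0.00674, g' = -0.8006 → V/F = 0.2710
  V/F = 0.2710: g = 0.00002, g' = -0.8060 → V/F = 0.2711
Converged at V/F = 0.2711.

V/F = 0.2711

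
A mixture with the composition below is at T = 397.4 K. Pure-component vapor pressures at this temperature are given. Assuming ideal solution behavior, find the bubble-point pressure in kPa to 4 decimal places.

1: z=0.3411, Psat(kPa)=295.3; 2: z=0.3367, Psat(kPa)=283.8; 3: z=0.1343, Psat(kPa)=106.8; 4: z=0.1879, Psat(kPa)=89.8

Pbub = 227.4990 kPa

At the bubble point ψ → 0, so ΣzᵢKᵢ = 1 with Kᵢ = Pᵢˢᵃᵗ/P ⇒ P = ΣzᵢPᵢˢᵃᵗ.
P = 0.3411·295.3 + 0.3367·283.8 + 0.1343·106.8 + 0.1879·89.8 = 227.4990 kPa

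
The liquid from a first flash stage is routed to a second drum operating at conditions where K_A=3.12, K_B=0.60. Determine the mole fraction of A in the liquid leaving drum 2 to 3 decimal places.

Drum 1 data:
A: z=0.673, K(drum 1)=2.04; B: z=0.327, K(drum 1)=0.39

Drum 1:
Let ψ₁ = V/F and solve Σ zᵢ(Kᵢ−1)/(1+ψ₁(Kᵢ−1)) = 0.
Feasibility: ΣzᵢKᵢ = 1.500, Σzᵢ/Kᵢ = 1.168 — both > 1, two phases present.
Binary case is linear: z₁(K₁−1)(1+ψ₁(K₂−1)) + z₂(K₂−1)(1+ψ₁(K₁−1)) = 0
⇒ ψ₁ = [z₁(K₁−1)+z₂(K₂−1)] / [−(K₁−1)(K₂−1)] = 0.5005/0.6344 = 0.789
Drum-1 compositions:
  A: x = 0.370, y = 0.754
  B: x = 0.630, y = 0.246
Drum-2 feed = drum-1 liquid: z₂ = (0.3697, 0.6303).
Drum 2:
Rachford–Rice: g(ψ₂) = Σ zᵢ(Kᵢ−1)/(1+ψ₂(Kᵢ−1)) = 0.
Feasibility: ΣzᵢKᵢ = 1.532, Σzᵢ/Kᵢ = 1.169 — both > 1, two phases present.
Binary case is linear: z₁(K₁−1)(1+ψ₂(K₂−1)) + z₂(K₂−1)(1+ψ₂(K₁−1)) = 0
⇒ ψ₂ = [z₁(K₁−1)+z₂(K₂−1)] / [−(K₁−1)(K₂−1)] = 0.5316/0.8480 = 0.627
  A: x = 0.159, y = 0.495
  B: x = 0.841, y = 0.505

x_A (drum 2) = 0.159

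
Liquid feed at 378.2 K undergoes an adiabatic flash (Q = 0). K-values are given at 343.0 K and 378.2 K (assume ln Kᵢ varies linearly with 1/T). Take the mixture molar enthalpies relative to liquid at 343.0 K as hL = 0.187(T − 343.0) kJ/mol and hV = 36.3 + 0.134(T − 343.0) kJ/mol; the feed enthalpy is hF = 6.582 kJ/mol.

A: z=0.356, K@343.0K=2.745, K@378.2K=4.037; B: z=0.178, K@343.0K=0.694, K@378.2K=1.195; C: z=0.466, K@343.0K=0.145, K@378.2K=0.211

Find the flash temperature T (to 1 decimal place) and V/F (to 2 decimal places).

Adiabatic flash: solve Rachford–Rice at each trial T, then check hF = ψ·hV(T) + (1−ψ)·hL(T).
  T = 343.0 K: K = (2.745, 0.694, 0.145), RR gives ψ = 0.131, H_out = 4.762 kJ/mol
  T = 378.2 K: K = (4.037, 1.195, 0.211), RR gives ψ = 0.387, H_out = 19.909 kJ/mol
  T = 360.6 K: K = (3.360, 0.923, 0.177), RR gives ψ = 0.275, H_out = 13.001 kJ/mol
  T = 351.8 K: K = (3.045, 0.803, 0.160), RR gives ψ = 0.208, H_out = 9.103 kJ/mol
  T = 347.4 K: K = (2.893, 0.747, 0.153), RR gives ψ = 0.171, H_out = 6.998 kJ/mol
  T = 345.2 K: K = (2.818, 0.720, 0.149), RR gives ψ = 0.152, H_out = 5.898 kJ/mol
Linear interpolation between T = 345.2 (H_out = 5.898) and T = 347.4 (H_out = 6.998) on hF = 6.582 gives T ≈ 346.6 K, at which ψ = 0.16.

T = 346.6 K, V/F = 0.16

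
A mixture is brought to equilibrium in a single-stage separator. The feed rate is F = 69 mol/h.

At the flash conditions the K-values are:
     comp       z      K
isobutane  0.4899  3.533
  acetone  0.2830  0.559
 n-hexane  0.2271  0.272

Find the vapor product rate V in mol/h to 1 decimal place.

V = 43.5 mol/h

Iterate (Newton) starting at V/F = 0.5:
  V/F = 0.5000: g = 0.12745, g' = -1.0000 → V/F = 0.6274
  V/F = 0.6274: g = 0.00235, g' = -0.9819 → V/F = 0.6298
Converged at V/F = 0.6298.
Then V = V/F·F = 0.6298·69 = 43.5 mol/h and L = F − V = 25.5 mol/h.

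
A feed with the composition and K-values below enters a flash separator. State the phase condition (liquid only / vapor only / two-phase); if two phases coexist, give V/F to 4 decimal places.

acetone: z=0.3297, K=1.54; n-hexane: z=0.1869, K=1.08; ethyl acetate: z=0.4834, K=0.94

vapor only

ΣzᵢKᵢ = 1.1640; Σzᵢ/Kᵢ = 0.9014.
Since Σzᵢ/Kᵢ < 1 the mixture is above its dew point — single vapor phase.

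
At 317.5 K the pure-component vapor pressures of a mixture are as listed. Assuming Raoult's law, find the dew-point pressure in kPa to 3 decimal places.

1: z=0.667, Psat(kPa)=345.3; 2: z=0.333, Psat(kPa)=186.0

At the dew point ψ → 1, so Σzᵢ/Kᵢ = 1 with Kᵢ = Pᵢˢᵃᵗ/P ⇒ 1/P = Σzᵢ/Pᵢˢᵃᵗ.
1/P = 0.667/345.3 + 0.333/186.0 = 0.003722 ⇒ P = 268.674 kPa

Pdew = 268.674 kPa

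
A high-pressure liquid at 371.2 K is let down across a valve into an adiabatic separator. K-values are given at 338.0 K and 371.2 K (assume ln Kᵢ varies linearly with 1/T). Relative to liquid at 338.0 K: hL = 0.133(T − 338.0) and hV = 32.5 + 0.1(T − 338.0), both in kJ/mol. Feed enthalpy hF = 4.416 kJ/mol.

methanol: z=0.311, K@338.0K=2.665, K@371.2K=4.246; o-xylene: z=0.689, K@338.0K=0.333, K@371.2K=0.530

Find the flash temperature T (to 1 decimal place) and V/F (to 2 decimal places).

Adiabatic flash: solve Rachford–Rice at each trial T, then check hF = ψ·hV(T) + (1−ψ)·hL(T).
  T = 338.0 K: K = (2.665, 0.333), RR gives ψ = 0.052, H_out = 1.705 kJ/mol
  T = 371.2 K: K = (4.246, 0.530), RR gives ψ = 0.449, H_out = 18.530 kJ/mol
  T = 354.6 K: K = (3.401, 0.425), RR gives ψ = 0.254, H_out = 10.311 kJ/mol
  T = 346.3 K: K = (3.019, 0.377), RR gives ψ = 0.158, H_out = 6.199 kJ/mol
  T = 342.1 K: K = (2.837, 0.354), RR gives ψ = 0.107, H_out = 3.995 kJ/mol
  T = 344.2 K: K = (2.927, 0.366), RR gives ψ = 0.133, H_out = 5.112 kJ/mol
Linear interpolation between T = 342.1 (H_out = 3.995) and T = 344.2 (H_out = 5.112) on hF = 4.416 gives T ≈ 342.9 K, at which ψ = 0.12.

T = 342.9 K, V/F = 0.12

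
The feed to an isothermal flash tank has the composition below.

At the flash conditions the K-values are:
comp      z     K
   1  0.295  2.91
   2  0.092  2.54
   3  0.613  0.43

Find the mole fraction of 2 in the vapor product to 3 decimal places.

Material balance + equilibrium reduce to Σ zᵢ(Kᵢ−1)/(1+ψ(Kᵢ−1)) = 0.
Check two-phase: ΣzᵢKᵢ = 1.356 > 1 and Σzᵢ/Kᵢ = 1.563 > 1, so g(0) = 0.356 > 0 and g(1) = -0.563 < 0.
Iterate (Newton) starting at ψ = 0.5:
  ψ = 0.500: g = -0.1204, g' = -0.741 → ψ = 0.337
  ψ = 0.337: g = 0.0032, g' = -0.798 → ψ = 0.341
Converged at ψ = 0.342.
Compositions from xᵢ = zᵢ/(1+ψ(Kᵢ−1)), yᵢ = Kᵢxᵢ:
  1: x = 0.179, y = 0.520
  2: x = 0.060, y = 0.153
  3: x = 0.761, y = 0.327

y_2 = 0.153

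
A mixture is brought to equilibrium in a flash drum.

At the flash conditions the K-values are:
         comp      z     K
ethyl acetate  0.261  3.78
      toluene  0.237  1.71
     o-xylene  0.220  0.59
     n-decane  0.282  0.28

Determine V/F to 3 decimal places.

V/F = 0.496

Material balance + equilibrium reduce to Σ zᵢ(Kᵢ−1)/(1+V/F(Kᵢ−1)) = 0.
Feasibility: ΣzᵢKᵢ = 1.601, Σzᵢ/Kᵢ = 1.588 — both > 1, two phases present.
Iterate (Newton) starting at V/F = 0.67:
  V/F = 0.670: g = -0.1491, g' = -0.917 → V/F = 0.507
  V/F = 0.507: g = -0.0091, g' = -0.834 → V/F = 0.496
Converged at V/F = 0.496.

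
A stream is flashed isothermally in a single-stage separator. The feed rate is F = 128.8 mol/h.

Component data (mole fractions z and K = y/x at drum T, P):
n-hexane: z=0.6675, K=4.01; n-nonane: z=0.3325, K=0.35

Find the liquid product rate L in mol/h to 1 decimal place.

Let ψ = V/F and solve Σ zᵢ(Kᵢ−1)/(1+ψ(Kᵢ−1)) = 0.
g(0) = ΣzᵢKᵢ − 1 = 1.7931 and g(1) = 1 − Σzᵢ/Kᵢ = -0.1165, so a root lies in (0, 1).
Iterate (Newton) starting at ψ = 0.5:
  ψ = 0.5000: g = 0.48188, g' = -1.2721 → ψ = 0.8788
  ψ = 0.8788: g = 0.04713, g' = -1.2193 → ψ = 0.9175
  ψ = 0.9175: g = -0.00129, g' = -1.2896 → ψ = 0.9165
Converged at ψ = 0.9165.
Then V = ψ·F = 0.9165·128.8 = 118.0 mol/h and L = F − V = 10.8 mol/h.

L = 10.8 mol/h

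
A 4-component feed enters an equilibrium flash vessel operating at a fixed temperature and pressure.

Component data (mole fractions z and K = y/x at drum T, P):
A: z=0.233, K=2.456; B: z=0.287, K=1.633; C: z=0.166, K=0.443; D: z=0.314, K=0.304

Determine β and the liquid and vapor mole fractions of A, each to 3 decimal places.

Let β = V/F and solve Σ zᵢ(Kᵢ−1)/(1+β(Kᵢ−1)) = 0.
g(0) = ΣzᵢKᵢ − 1 = 0.210 and g(1) = 1 − Σzᵢ/Kᵢ = -0.678, so a root lies in (0, 1).
Iterate (Newton) starting at β = 0.34:
  β = 0.340: g = -0.0239, g' = -0.638 → β = 0.302
Converged at β = 0.302.
Compositions from xᵢ = zᵢ/(1+β(Kᵢ−1)), yᵢ = Kᵢxᵢ:
  A: x = 0.162, y = 0.397
  B: x = 0.241, y = 0.393
  C: x = 0.200, y = 0.088
  D: x = 0.398, y = 0.121

β = 0.302, x_A = 0.162, y_A = 0.397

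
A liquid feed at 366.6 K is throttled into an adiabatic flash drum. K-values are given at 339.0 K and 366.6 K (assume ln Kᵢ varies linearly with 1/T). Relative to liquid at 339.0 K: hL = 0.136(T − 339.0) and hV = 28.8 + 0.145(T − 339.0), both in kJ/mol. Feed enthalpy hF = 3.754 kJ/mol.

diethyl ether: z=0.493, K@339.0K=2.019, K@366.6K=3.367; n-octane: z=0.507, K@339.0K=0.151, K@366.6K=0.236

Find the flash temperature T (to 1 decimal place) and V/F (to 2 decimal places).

T = 340.9 K, V/F = 0.12

Adiabatic flash: solve Rachford–Rice at each trial T, then check hF = ψ·hV(T) + (1−ψ)·hL(T).
  T = 339.0 K: K = (2.019, 0.151), RR gives ψ = 0.083, H_out = 2.394 kJ/mol
  T = 366.6 K: K = (3.367, 0.236), RR gives ψ = 0.431, H_out = 16.276 kJ/mol
  T = 352.8 K: K = (2.634, 0.190), RR gives ψ = 0.299, H_out = 10.513 kJ/mol
  T = 345.9 K: K = (2.312, 0.170), RR gives ψ = 0.208, H_out = 6.928 kJ/mol
  T = 342.4 K: K = (2.160, 0.160), RR gives ψ = 0.150, H_out = 4.784 kJ/mol
  T = 340.7 K: K = (2.089, 0.156), RR gives ψ = 0.118, H_out = 3.633 kJ/mol
Linear interpolation between T = 340.7 (H_out = 3.633) and T = 342.4 (H_out = 4.784) on hF = 3.754 gives T ≈ 340.9 K, at which ψ = 0.12.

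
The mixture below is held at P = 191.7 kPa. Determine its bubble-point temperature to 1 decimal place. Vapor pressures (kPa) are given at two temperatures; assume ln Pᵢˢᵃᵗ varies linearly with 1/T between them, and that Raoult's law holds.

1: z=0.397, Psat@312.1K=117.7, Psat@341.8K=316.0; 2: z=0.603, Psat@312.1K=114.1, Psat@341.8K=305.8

Bubble-point temperature: ΣzᵢPᵢˢᵃᵗ(T) = P. Interpolate ln Pᵢˢᵃᵗ = aᵢ + bᵢ/T.
  T = 312.1 K: ΣzᵢPᵢˢᵃᵗ = 115.53 kPa
  T = 341.8 K: ΣzᵢPᵢˢᵃᵗ = 309.85 kPa
  T = 327.0 K: ΣzᵢPᵢˢᵃᵗ = 193.81 kPa
  T = 319.6 K: ΣzᵢPᵢˢᵃᵗ = 150.80 kPa
  T = 323.3 K: ΣzᵢPᵢˢᵃᵗ = 171.20 kPa
  T = 325.1 K: ΣzᵢPᵢˢᵃᵗ = 181.91 kPa
Interpolating between 325.1 K and 327.0 K gives T ≈ 326.7 K.

T = 326.7 K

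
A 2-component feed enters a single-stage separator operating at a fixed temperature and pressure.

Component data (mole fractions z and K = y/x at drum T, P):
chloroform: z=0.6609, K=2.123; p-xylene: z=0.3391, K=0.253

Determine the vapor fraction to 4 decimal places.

ψ = 0.5828

Binary case is linear: z₁(K₁−1)(1+ψ(K₂−1)) + z₂(K₂−1)(1+ψ(K₁−1)) = 0
⇒ ψ = [z₁(K₁−1)+z₂(K₂−1)] / [−(K₁−1)(K₂−1)] = 0.48888/0.83888 = 0.5828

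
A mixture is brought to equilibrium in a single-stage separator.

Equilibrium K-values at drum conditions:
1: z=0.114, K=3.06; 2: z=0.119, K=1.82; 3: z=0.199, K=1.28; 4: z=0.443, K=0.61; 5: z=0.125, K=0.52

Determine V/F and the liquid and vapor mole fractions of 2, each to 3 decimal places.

V/F = 0.325, x_2 = 0.094, y_2 = 0.171

Material balance + equilibrium reduce to Σ zᵢ(Kᵢ−1)/(1+V/F(Kᵢ−1)) = 0.
g(0) = ΣzᵢKᵢ − 1 = 0.155 and g(1) = 1 − Σzᵢ/Kᵢ = -0.225, so a root lies in (0, 1).
Newton–Raphson from V/F = 0.5:
  V/F = 0.500: g = -0.0598, g' = -0.323 → V/F = 0.315
  V/F = 0.315: g = 0.0035, g' = -0.369 → V/F = 0.325
Converged at V/F = 0.325.
Compositions from xᵢ = zᵢ/(1+V/F(Kᵢ−1)), yᵢ = Kᵢxᵢ:
  1: x = 0.068, y = 0.209
  2: x = 0.094, y = 0.171
  3: x = 0.182, y = 0.233
  4: x = 0.507, y = 0.309
  5: x = 0.148, y = 0.077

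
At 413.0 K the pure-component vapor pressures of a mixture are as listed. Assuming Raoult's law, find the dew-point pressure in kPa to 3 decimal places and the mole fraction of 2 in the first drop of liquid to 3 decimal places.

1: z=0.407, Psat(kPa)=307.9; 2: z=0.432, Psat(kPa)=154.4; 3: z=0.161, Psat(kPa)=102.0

Pdew = 175.494 kPa, x_2 = 0.491

At the dew point ψ → 1, so Σzᵢ/Kᵢ = 1 with Kᵢ = Pᵢˢᵃᵗ/P ⇒ 1/P = Σzᵢ/Pᵢˢᵃᵗ.
1/P = 0.407/307.9 + 0.432/154.4 + 0.161/102.0 = 0.005698 ⇒ P = 175.494 kPa
xᵢ = zᵢP/Pᵢˢᵃᵗ ⇒ x_2 = 0.432·175.494/154.4 = 0.491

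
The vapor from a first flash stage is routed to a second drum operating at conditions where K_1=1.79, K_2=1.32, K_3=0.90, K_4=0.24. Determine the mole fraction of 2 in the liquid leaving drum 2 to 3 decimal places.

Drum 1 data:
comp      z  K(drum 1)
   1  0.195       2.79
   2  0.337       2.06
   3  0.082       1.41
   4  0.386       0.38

Drum 1:
Let ψ₁ = V/F and solve Σ zᵢ(Kᵢ−1)/(1+ψ₁(Kᵢ−1)) = 0.
g(0) = ΣzᵢKᵢ − 1 = 0.501 and g(1) = 1 − Σzᵢ/Kᵢ = -0.307, so a root lies in (0, 1).
Newton–Raphson from ψ₁ = 0.5:
  ψ₁ = 0.500: g = 0.0987, g' = -0.657 → ψ₁ = 0.650
  ψ₁ = 0.650: g = -0.0017, g' = -0.691 → ψ₁ = 0.648
Converged at ψ₁ = 0.648.
Drum-1 compositions:
  1: x = 0.090, y = 0.252
  2: x = 0.200, y = 0.412
  3: x = 0.065, y = 0.091
  4: x = 0.645, y = 0.245
Drum-2 feed = drum-1 vapor: z₂ = (0.2519, 0.4116, 0.0914, 0.2451).
Drum 2:
Iterate (Newton) starting at ψ₂ = 0.5:
  ψ₂ = 0.500: g = -0.0539, g' = -0.481 → ψ₂ = 0.388
  ψ₂ = 0.388: g = -0.0043, g' = -0.411 → ψ₂ = 0.378
Converged at ψ₂ = 0.378.
  1: x = 0.194, y = 0.347
  2: x = 0.367, y = 0.485
  3: x = 0.095, y = 0.085
  4: x = 0.344, y = 0.083

x_2 (drum 2) = 0.367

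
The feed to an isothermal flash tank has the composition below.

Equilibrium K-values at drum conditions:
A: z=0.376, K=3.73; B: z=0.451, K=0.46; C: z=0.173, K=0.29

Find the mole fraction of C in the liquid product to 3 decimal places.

x_C = 0.244

Let β = V/F and solve Σ zᵢ(Kᵢ−1)/(1+β(Kᵢ−1)) = 0.
Check two-phase: ΣzᵢKᵢ = 1.660 > 1 and Σzᵢ/Kᵢ = 1.678 > 1, so g(0) = 0.660 > 0 and g(1) = -0.678 < 0.
Iterate (Newton) starting at β = 0.5:
  β = 0.500: g = -0.0900, g' = -0.957 → β = 0.406
  β = 0.406: g = 0.0024, g' = -1.018 → β = 0.408
Converged at β = 0.408.
Compositions from xᵢ = zᵢ/(1+β(Kᵢ−1)), yᵢ = Kᵢxᵢ:
  A: x = 0.178, y = 0.663
  B: x = 0.579, y = 0.266
  C: x = 0.244, y = 0.071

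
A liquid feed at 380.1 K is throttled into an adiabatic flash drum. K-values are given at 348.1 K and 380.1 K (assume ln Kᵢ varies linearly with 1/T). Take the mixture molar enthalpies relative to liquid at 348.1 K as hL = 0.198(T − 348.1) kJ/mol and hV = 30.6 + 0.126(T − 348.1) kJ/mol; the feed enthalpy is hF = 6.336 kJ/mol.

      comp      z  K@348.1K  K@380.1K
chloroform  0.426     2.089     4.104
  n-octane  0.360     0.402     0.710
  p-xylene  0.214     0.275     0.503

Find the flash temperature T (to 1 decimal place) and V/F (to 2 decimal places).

T = 350.2 K, V/F = 0.19

Adiabatic flash: solve Rachford–Rice at each trial T, then check hF = ψ·hV(T) + (1−ψ)·hL(T).
  T = 348.1 K: K = (2.089, 0.402, 0.275), RR gives ψ = 0.132, H_out = 4.053 kJ/mol
  T = 380.1 K: K = (4.104, 0.710, 0.503), RR gives ψ = 0.929, H_out = 32.623 kJ/mol
  T = 364.1 K: K = (2.972, 0.541, 0.377), RR gives ψ = 0.521, H_out = 18.498 kJ/mol
  T = 356.1 K: K = (2.501, 0.468, 0.323), RR gives ψ = 0.342, H_out = 11.850 kJ/mol
  T = 352.1 K: K = (2.288, 0.434, 0.298), RR gives ψ = 0.244, H_out = 8.189 kJ/mol
  T = 350.1 K: K = (2.187, 0.418, 0.287), RR gives ψ = 0.190, H_out = 6.196 kJ/mol
Linear interpolation between T = 350.1 (H_out = 6.196) and T = 352.1 (H_out = 8.189) on hF = 6.336 gives T ≈ 350.2 K, at which ψ = 0.19.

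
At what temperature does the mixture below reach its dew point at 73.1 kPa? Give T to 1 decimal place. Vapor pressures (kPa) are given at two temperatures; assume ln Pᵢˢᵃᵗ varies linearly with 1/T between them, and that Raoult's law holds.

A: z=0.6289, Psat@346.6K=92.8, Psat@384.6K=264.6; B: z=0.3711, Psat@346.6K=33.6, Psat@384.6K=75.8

T = 357.0 K

Dew-point temperature: Σzᵢ·P/Pᵢˢᵃᵗ(T) = 1. Interpolate ln Pᵢˢᵃᵗ = aᵢ + bᵢ/T.
  T = 346.6 K: ΣzᵢP/Pᵢˢᵃᵗ = 1.3028
  T = 384.6 K: ΣzᵢP/Pᵢˢᵃᵗ = 0.5316
  T = 365.6 K: ΣzᵢP/Pᵢˢᵃᵗ = 0.8118
  T = 356.1 K: ΣzᵢP/Pᵢˢᵃᵗ = 1.0215
  T = 360.9 K: ΣzᵢP/Pᵢˢᵃᵗ = 0.9080
  T = 358.5 K: ΣzᵢP/Pᵢˢᵃᵗ = 0.9627
Interpolating between 356.1 K and 358.5 K gives T ≈ 357.0 K.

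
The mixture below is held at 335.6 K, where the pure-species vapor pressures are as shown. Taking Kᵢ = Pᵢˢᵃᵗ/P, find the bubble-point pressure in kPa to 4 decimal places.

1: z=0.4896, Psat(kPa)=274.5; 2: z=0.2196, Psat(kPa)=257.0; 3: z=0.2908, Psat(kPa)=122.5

Pbub = 226.4554 kPa

At the bubble point ψ → 0, so ΣzᵢKᵢ = 1 with Kᵢ = Pᵢˢᵃᵗ/P ⇒ P = ΣzᵢPᵢˢᵃᵗ.
P = 0.4896·274.5 + 0.2196·257.0 + 0.2908·122.5 = 226.4554 kPa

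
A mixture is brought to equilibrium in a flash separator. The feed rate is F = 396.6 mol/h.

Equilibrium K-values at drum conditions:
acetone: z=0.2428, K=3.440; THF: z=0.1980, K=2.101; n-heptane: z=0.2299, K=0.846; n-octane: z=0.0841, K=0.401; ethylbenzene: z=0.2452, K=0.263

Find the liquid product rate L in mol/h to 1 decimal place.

L = 192.8 mol/h

Material balance + equilibrium reduce to Σ zᵢ(Kᵢ−1)/(1+ψ(Kᵢ−1)) = 0.
g(0) = ΣzᵢKᵢ − 1 = 0.5439 and g(1) = 1 − Σzᵢ/Kᵢ = -0.5786, so a root lies in (0, 1).
Newton iteration, ψ⁰ = 0.52:
  ψ = 0.5200: g = -0.00490, g' = -0.7981 → ψ = 0.5139
Converged at ψ = 0.5139.
Then V = ψ·F = 0.5139·396.6 = 203.8 mol/h and L = F − V = 192.8 mol/h.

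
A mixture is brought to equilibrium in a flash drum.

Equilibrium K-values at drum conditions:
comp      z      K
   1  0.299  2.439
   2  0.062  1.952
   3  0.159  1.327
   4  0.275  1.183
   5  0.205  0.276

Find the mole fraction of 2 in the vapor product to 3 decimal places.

y_2 = 0.070

Material balance + equilibrium reduce to Σ zᵢ(Kᵢ−1)/(1+ψ(Kᵢ−1)) = 0.
Check two-phase: ΣzᵢKᵢ = 1.443 > 1 and Σzᵢ/Kᵢ = 1.249 > 1, so g(0) = 0.443 > 0 and g(1) = -0.249 < 0.
Newton–Raphson from ψ = 0.5:
  ψ = 0.500: g = 0.1484, g' = -0.519 → ψ = 0.786
  ψ = 0.786: g = -0.0231, g' = -0.750 → ψ = 0.755
  ψ = 0.755: g = -0.0008, g' = -0.702 → ψ = 0.754
Converged at ψ = 0.754.
Compositions from xᵢ = zᵢ/(1+ψ(Kᵢ−1)), yᵢ = Kᵢxᵢ:
  1: x = 0.143, y = 0.350
  2: x = 0.036, y = 0.070
  3: x = 0.128, y = 0.169
  4: x = 0.242, y = 0.286
  5: x = 0.451, y = 0.125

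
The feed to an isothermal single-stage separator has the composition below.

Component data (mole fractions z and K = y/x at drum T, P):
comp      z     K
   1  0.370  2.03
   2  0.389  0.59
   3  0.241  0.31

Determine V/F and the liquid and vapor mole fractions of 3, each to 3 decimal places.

Newton–Raphson from V/F = 0.5:
  V/F = 0.500: g = -0.2029, g' = -0.542 → V/F = 0.126
  V/F = 0.126: g = -0.0127, g' = -0.518 → V/F = 0.101
Converged at V/F = 0.101.
Compositions from xᵢ = zᵢ/(1+V/F(Kᵢ−1)), yᵢ = Kᵢxᵢ:
  1: x = 0.335, y = 0.680
  2: x = 0.406, y = 0.239
  3: x = 0.259, y = 0.080

V/F = 0.101, x_3 = 0.259, y_3 = 0.080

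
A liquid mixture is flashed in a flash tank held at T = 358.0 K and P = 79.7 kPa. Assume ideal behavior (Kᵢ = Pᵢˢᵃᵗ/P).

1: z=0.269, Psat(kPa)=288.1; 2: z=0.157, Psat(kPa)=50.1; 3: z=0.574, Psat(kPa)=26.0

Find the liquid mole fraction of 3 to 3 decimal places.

Raoult's law: Kᵢ = Pᵢˢᵃᵗ/P = Pᵢˢᵃᵗ/79.7.
  K_1 = 288.1/79.7 = 3.61481, K_2 = 50.1/79.7 = 0.62861, K_3 = 26.0/79.7 = 0.32622
Rachford–Rice: g(ψ) = Σ zᵢ(Kᵢ−1)/(1+ψ(Kᵢ−1)) = 0.
Check two-phase: ΣzᵢKᵢ = 1.258 > 1 and Σzᵢ/Kᵢ = 2.084 > 1, so g(0) = 0.258 > 0 and g(1) = -1.084 < 0.
Iterate (Newton) starting at ψ = 0.38:
  ψ = 0.380: g = -0.2349, g' = -0.963 → ψ = 0.136
  ψ = 0.136: g = 0.0317, g' = -1.341 → ψ = 0.160
Converged at ψ = 0.160.
Compositions from xᵢ = zᵢ/(1+ψ(Kᵢ−1)), yᵢ = Kᵢxᵢ:
  1: x = 0.190, y = 0.685
  2: x = 0.167, y = 0.105
  3: x = 0.644, y = 0.210

x_3 = 0.644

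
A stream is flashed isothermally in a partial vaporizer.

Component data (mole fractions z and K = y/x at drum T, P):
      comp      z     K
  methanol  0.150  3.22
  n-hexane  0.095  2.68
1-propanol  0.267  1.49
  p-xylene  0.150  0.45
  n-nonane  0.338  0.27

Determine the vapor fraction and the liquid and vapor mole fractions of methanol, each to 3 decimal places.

Iterate (Newton) starting at ψ = 0.36:
  ψ = 0.360: g = -0.0418, g' = -0.781 → ψ = 0.306
  ψ = 0.306: g = 0.0002, g' = -0.792 → ψ = 0.307
Converged at ψ = 0.307.
Compositions from xᵢ = zᵢ/(1+ψ(Kᵢ−1)), yᵢ = Kᵢxᵢ:
  methanol: x = 0.089, y = 0.287
  n-hexane: x = 0.063, y = 0.168
  1-propanol: x = 0.232, y = 0.346
  p-xylene: x = 0.180, y = 0.081
  n-nonane: x = 0.436, y = 0.118

ψ = 0.307, x_methanol = 0.089, y_methanol = 0.287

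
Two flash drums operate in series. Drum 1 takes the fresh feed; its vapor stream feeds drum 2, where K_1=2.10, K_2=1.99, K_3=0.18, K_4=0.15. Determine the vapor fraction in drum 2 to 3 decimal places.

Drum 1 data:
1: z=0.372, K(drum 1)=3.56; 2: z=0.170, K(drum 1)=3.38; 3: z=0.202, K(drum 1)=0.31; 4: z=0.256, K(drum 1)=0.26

Drum 1:
Newton iteration, ψ₁⁰ = 0.33:
  ψ₁ = 0.330: g = 0.3117, g' = -1.425 → ψ₁ = 0.549
  ψ₁ = 0.549: g = 0.0282, g' = -1.249 → ψ₁ = 0.571
Converged at ψ₁ = 0.571.
Drum-1 compositions:
  1: x = 0.151, y = 0.538
  2: x = 0.072, y = 0.244
  3: x = 0.333, y = 0.103
  4: x = 0.443, y = 0.115
Drum-2 feed = drum-1 vapor: z₂ = (0.5378, 0.2435, 0.1034, 0.1153).
Drum 2:
Newton iteration, ψ₂⁰ = 0.59:
  ψ₂ = 0.590: g = 0.1502, g' = -0.930 → ψ₂ = 0.751
  ψ₂ = 0.751: g = -0.0299, g' = -1.383 → ψ₂ = 0.730
  ψ₂ = 0.730: g = -0.0010, g' = -1.289 → ψ₂ = 0.729
Converged at ψ₂ = 0.729.
  1: x = 0.298, y = 0.627
  2: x = 0.141, y = 0.281
  3: x = 0.257, y = 0.046
  4: x = 0.303, y = 0.045

V/F (drum 2) = 0.729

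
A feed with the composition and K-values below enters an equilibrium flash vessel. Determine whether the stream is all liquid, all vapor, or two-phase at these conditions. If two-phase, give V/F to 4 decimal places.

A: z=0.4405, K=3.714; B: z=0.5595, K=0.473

ΣzᵢKᵢ = 1.9007; Σzᵢ/Kᵢ = 1.3015.
Both exceed 1, so a two-phase solution exists.
Material balance + equilibrium reduce to Σ zᵢ(Kᵢ−1)/(1+ψ(Kᵢ−1)) = 0.
Newton–Raphson from ψ = 0.51:
  ψ = 0.5100: g = 0.09821, g' = -0.8614 → ψ = 0.6240
  ψ = 0.6240: g = 0.00451, g' = -0.7922 → ψ = 0.6297
Converged at ψ = 0.6297.

two-phase, V/F = 0.6297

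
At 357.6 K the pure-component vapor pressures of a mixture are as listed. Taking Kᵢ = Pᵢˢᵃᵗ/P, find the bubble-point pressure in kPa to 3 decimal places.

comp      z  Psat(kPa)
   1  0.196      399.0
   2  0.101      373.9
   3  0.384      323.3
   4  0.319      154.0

Pbub = 289.241 kPa

At the bubble point ψ → 0, so ΣzᵢKᵢ = 1 with Kᵢ = Pᵢˢᵃᵗ/P ⇒ P = ΣzᵢPᵢˢᵃᵗ.
P = 0.196·399.0 + 0.101·373.9 + 0.384·323.3 + 0.319·154.0 = 289.241 kPa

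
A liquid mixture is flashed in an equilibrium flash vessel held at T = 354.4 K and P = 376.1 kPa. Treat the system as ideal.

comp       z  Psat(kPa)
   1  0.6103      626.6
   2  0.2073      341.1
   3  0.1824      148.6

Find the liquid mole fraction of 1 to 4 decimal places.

Raoult's law: Kᵢ = Pᵢˢᵃᵗ/P = Pᵢˢᵃᵗ/376.1.
  K_1 = 626.6/376.1 = 1.666046, K_2 = 341.1/376.1 = 0.906940, K_3 = 148.6/376.1 = 0.395108
Material balance + equilibrium reduce to Σ zᵢ(Kᵢ−1)/(1+ψ(Kᵢ−1)) = 0.
Check two-phase: ΣzᵢKᵢ = 1.2769 > 1 and Σzᵢ/Kᵢ = 1.0565 > 1, so g(0) = 0.2769 > 0 and g(1) = -0.0565 < 0.
Newton–Raphson from ψ = 0.33:
  ψ = 0.3300: g = 0.17549, g' = -0.2881 → ψ = 0.9392
  ψ = 0.9392: g = -0.02656, g' = -0.4625 → ψ = 0.8818
  ψ = 0.8818: g = -0.00139, g' = -0.4161 → ψ = 0.8785
Converged at ψ = 0.8785.
Compositions from xᵢ = zᵢ/(1+ψ(Kᵢ−1)), yᵢ = Kᵢxᵢ:
  1: x = 0.3850, y = 0.6415
  2: x = 0.2258, y = 0.2047
  3: x = 0.3892, y = 0.1538

x_1 = 0.3850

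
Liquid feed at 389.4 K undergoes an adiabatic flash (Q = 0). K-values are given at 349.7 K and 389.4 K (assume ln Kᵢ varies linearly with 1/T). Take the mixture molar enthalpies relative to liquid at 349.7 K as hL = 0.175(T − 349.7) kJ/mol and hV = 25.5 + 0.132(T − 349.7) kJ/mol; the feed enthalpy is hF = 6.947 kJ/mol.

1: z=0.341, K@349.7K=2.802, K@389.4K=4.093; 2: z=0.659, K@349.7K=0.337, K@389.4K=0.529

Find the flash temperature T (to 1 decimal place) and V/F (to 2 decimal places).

T = 357.7 K, V/F = 0.22

Adiabatic flash: solve Rachford–Rice at each trial T, then check hF = ψ·hV(T) + (1−ψ)·hL(T).
  T = 349.7 K: K = (2.802, 0.337), RR gives ψ = 0.149, H_out = 3.790 kJ/mol
  T = 389.4 K: K = (4.093, 0.529), RR gives ψ = 0.511, H_out = 19.104 kJ/mol
  T = 369.5 K: K = (3.420, 0.427), RR gives ψ = 0.323, H_out = 11.424 kJ/mol
  T = 359.6 K: K = (3.104, 0.381), RR gives ψ = 0.237, H_out = 7.684 kJ/mol
  T = 354.6 K: K = (2.950, 0.358), RR gives ψ = 0.193, H_out = 5.747 kJ/mol
  T = 357.1 K: K = (3.026, 0.369), RR gives ψ = 0.215, H_out = 6.721 kJ/mol
  T = 358.4 K: K = (3.067, 0.375), RR gives ψ = 0.227, H_out = 7.223 kJ/mol
Linear interpolation between T = 357.1 (H_out = 6.721) and T = 358.4 (H_out = 7.223) on hF = 6.947 gives T ≈ 357.7 K, at which ψ = 0.22.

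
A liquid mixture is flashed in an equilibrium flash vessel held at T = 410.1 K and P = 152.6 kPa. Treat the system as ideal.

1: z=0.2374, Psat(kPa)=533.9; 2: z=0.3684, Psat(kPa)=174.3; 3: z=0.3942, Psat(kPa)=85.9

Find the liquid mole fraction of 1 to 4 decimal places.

Raoult's law: Kᵢ = Pᵢˢᵃᵗ/P = Pᵢˢᵃᵗ/152.6.
  K_1 = 533.9/152.6 = 3.498689, K_2 = 174.3/152.6 = 1.142202, K_3 = 85.9/152.6 = 0.562910
Newton–Raphson from β = 0.43:
  β = 0.4300: g = 0.12314, g' = -0.4653 → β = 0.6947
  β = 0.6947: g = 0.01708, g' = -0.3595 → β = 0.7422
  β = 0.7422: g = 0.00017, g' = -0.3530 → β = 0.7426
Converged at β = 0.7426.
Compositions from xᵢ = zᵢ/(1+β(Kᵢ−1)), yᵢ = Kᵢxᵢ:
  1: x = 0.0831, y = 0.2909
  2: x = 0.3332, y = 0.3806
  3: x = 0.5837, y = 0.3285

x_1 = 0.0831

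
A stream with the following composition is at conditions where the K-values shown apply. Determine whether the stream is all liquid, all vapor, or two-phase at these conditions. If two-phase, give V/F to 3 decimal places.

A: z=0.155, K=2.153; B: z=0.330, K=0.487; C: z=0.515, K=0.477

ΣzᵢKᵢ = 0.740; Σzᵢ/Kᵢ = 1.829.
Since ΣzᵢKᵢ < 1 the mixture is below its bubble point — single liquid phase.

all liquid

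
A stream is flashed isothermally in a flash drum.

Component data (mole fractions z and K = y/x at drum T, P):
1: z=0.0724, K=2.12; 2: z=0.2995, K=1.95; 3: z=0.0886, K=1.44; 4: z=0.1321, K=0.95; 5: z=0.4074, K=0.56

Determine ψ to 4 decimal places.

Iterate (Newton) starting at ψ = 0.63:
  ψ = 0.6300: g = 0.00124, g' = -0.2988 → ψ = 0.6341
Converged at ψ = 0.6341.

ψ = 0.6341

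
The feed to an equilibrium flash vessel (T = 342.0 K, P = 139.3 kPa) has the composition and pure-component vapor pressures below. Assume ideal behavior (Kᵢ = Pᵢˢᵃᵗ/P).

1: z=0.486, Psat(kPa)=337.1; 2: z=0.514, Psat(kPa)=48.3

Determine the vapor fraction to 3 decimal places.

ψ = 0.382

Raoult's law: Kᵢ = Pᵢˢᵃᵗ/P = Pᵢˢᵃᵗ/139.3.
  K_1 = 337.1/139.3 = 2.41996, K_2 = 48.3/139.3 = 0.34673
Let ψ = V/F and solve Σ zᵢ(Kᵢ−1)/(1+ψ(Kᵢ−1)) = 0.
Feasibility: ΣzᵢKᵢ = 1.354, Σzᵢ/Kᵢ = 1.683 — both > 1, two phases present.
Binary case is linear: z₁(K₁−1)(1+ψ(K₂−1)) + z₂(K₂−1)(1+ψ(K₁−1)) = 0
⇒ ψ = [z₁(K₁−1)+z₂(K₂−1)] / [−(K₁−1)(K₂−1)] = 0.3543/0.9276 = 0.382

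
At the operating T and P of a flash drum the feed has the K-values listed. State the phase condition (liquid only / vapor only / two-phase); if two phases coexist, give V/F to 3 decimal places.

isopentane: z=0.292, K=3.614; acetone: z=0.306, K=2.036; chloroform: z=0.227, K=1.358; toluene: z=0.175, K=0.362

ΣzᵢKᵢ = 2.050; Σzᵢ/Kᵢ = 0.882.
Since Σzᵢ/Kᵢ < 1 the mixture is above its dew point — single vapor phase.

vapor only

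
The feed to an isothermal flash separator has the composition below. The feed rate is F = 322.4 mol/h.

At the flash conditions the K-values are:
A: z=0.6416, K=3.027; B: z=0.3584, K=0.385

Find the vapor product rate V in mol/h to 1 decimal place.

V = 279.3 mol/h

Material balance + equilibrium reduce to Σ zᵢ(Kᵢ−1)/(1+ψ(Kᵢ−1)) = 0.
Check two-phase: ΣzᵢKᵢ = 2.0801 > 1 and Σzᵢ/Kᵢ = 1.1429 > 1, so g(0) = 1.0801 > 0 and g(1) = -0.1429 < 0.
Iterate (Newton) starting at ψ = 0.5:
  ψ = 0.5000: g = 0.32761, g' = -0.9329 → ψ = 0.8512
  ψ = 0.8512: g = 0.01465, g' = -0.9519 → ψ = 0.8666
  ψ = 0.8666: g = -0.00012, g' = -0.9683 → ψ = 0.8664
Converged at ψ = 0.8664.
Then V = ψ·F = 0.8664·322.4 = 279.3 mol/h and L = F − V = 43.1 mol/h.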